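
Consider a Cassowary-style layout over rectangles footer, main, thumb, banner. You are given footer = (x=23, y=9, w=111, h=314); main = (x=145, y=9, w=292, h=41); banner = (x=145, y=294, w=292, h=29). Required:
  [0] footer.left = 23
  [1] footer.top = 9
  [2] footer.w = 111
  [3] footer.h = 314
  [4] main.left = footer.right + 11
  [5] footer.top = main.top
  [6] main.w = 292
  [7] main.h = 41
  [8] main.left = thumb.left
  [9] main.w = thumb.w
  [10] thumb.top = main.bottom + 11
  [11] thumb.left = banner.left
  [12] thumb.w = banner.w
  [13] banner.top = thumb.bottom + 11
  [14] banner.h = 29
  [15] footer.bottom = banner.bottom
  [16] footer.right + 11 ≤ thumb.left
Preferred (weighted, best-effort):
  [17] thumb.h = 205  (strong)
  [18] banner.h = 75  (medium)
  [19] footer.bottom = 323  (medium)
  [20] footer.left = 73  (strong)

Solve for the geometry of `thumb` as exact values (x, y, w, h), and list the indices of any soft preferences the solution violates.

1. thumb.x = 145  [main.left = thumb.left]
2. thumb.w = 292  [main.w = thumb.w]
3. thumb.y = 61  [thumb.top = main.bottom + 11]
4. thumb.h = 222  [banner.top = thumb.bottom + 11]

thumb = (x=145, y=61, w=292, h=222)
violated soft preferences: 17, 18, 20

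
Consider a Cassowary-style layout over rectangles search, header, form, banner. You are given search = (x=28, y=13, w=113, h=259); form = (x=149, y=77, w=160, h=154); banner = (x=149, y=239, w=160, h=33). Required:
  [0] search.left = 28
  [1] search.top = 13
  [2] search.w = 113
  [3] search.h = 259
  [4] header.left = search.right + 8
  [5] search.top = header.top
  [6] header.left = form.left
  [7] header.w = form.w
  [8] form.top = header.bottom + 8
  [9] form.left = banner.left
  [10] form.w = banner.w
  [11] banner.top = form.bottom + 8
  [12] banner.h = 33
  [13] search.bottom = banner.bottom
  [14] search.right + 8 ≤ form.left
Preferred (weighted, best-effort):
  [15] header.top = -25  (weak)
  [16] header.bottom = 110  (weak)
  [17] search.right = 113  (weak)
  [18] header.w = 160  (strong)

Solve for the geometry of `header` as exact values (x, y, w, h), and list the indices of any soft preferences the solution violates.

1. header.x = 149  [header.left = search.right + 8]
2. header.y = 13  [search.top = header.top]
3. header.w = 160  [header.w = form.w]
4. header.h = 56  [form.top = header.bottom + 8]

header = (x=149, y=13, w=160, h=56)
violated soft preferences: 15, 16, 17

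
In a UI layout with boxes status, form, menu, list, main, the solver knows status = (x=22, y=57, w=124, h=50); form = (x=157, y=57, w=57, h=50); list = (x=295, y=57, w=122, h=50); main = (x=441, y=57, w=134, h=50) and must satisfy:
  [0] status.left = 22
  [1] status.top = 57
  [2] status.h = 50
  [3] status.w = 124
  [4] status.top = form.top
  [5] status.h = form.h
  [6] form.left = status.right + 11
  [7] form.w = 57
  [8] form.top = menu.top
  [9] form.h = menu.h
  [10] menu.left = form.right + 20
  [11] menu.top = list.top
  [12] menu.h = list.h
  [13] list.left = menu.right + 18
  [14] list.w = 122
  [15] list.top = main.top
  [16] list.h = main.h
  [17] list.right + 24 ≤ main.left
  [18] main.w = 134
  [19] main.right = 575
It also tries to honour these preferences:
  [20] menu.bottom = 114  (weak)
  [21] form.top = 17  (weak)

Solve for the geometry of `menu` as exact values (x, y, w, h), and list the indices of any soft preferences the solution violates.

1. menu.y = 57  [form.top = menu.top]
2. menu.h = 50  [form.h = menu.h]
3. menu.x = 234  [menu.left = form.right + 20]
4. menu.w = 43  [list.left = menu.right + 18]

menu = (x=234, y=57, w=43, h=50)
violated soft preferences: 20, 21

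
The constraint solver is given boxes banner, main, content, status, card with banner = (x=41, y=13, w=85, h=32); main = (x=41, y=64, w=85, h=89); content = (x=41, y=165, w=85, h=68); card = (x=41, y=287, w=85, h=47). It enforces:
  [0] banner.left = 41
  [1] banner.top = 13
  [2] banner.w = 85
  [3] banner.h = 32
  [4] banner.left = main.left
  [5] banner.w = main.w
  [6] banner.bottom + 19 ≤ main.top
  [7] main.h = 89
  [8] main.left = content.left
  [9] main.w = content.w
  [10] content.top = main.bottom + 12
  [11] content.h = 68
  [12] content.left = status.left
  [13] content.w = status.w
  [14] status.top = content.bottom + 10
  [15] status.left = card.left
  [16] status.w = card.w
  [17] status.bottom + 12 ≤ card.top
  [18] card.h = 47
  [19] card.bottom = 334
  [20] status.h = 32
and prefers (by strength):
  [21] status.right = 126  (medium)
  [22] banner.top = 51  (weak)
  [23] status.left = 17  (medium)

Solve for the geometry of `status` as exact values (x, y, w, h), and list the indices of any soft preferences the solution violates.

status = (x=41, y=243, w=85, h=32)
violated soft preferences: 22, 23

1. status.x = 41  [content.left = status.left]
2. status.w = 85  [content.w = status.w]
3. status.y = 243  [status.top = content.bottom + 10]
4. status.h = 32  [status.h = 32]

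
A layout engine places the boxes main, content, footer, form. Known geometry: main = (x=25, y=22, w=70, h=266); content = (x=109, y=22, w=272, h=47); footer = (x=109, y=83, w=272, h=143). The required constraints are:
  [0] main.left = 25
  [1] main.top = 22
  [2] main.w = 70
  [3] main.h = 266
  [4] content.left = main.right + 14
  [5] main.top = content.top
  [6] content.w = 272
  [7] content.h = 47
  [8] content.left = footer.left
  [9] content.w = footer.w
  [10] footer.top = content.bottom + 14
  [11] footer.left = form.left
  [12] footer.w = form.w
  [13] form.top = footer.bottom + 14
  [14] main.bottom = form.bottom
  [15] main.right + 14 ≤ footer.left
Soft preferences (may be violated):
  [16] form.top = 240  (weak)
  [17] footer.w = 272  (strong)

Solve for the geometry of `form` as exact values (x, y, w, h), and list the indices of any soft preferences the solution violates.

1. form.x = 109  [footer.left = form.left]
2. form.w = 272  [footer.w = form.w]
3. form.y = 240  [form.top = footer.bottom + 14]
4. form.h = 48  [main.bottom = form.bottom]

form = (x=109, y=240, w=272, h=48)
violated soft preferences: none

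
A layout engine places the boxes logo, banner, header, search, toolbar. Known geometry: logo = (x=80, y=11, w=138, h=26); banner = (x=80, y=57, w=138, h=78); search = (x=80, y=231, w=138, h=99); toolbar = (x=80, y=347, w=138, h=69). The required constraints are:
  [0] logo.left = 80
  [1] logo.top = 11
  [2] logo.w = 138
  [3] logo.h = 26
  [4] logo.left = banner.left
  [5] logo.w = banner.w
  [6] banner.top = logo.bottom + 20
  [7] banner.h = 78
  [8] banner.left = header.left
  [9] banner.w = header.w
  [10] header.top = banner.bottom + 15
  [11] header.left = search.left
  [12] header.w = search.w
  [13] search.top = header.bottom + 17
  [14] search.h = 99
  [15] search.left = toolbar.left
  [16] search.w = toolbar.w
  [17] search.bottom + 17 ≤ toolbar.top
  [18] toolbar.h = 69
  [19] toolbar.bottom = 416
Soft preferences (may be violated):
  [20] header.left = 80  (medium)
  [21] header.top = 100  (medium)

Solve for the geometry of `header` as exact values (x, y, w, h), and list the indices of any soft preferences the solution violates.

1. header.x = 80  [banner.left = header.left]
2. header.w = 138  [banner.w = header.w]
3. header.y = 150  [header.top = banner.bottom + 15]
4. header.h = 64  [search.top = header.bottom + 17]

header = (x=80, y=150, w=138, h=64)
violated soft preferences: 21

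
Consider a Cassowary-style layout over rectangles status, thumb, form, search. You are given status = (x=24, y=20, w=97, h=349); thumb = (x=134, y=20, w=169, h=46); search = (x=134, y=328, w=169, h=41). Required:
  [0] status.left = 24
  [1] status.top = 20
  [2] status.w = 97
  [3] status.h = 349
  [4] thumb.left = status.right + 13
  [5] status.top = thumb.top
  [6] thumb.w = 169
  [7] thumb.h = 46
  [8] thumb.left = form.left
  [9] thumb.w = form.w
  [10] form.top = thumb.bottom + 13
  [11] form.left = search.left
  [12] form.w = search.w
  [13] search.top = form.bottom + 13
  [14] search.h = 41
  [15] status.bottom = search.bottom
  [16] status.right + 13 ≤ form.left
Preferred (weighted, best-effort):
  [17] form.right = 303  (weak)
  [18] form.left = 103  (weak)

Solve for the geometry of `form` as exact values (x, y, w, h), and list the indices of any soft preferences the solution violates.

1. form.x = 134  [thumb.left = form.left]
2. form.w = 169  [thumb.w = form.w]
3. form.y = 79  [form.top = thumb.bottom + 13]
4. form.h = 236  [search.top = form.bottom + 13]

form = (x=134, y=79, w=169, h=236)
violated soft preferences: 18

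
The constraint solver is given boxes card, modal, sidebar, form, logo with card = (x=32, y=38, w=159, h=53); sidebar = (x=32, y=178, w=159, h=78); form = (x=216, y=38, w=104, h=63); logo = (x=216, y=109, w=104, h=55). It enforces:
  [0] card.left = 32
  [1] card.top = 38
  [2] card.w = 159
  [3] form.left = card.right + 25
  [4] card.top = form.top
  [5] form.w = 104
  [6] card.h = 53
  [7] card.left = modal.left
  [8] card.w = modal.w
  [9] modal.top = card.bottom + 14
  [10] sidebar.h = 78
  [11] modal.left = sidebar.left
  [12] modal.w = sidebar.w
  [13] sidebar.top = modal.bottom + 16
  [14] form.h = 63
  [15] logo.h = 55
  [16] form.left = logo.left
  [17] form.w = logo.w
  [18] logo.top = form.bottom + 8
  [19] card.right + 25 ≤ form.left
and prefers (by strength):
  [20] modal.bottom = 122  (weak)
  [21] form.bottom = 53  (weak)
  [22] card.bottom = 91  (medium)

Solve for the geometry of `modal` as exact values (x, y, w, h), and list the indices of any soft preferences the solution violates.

modal = (x=32, y=105, w=159, h=57)
violated soft preferences: 20, 21

1. modal.x = 32  [card.left = modal.left]
2. modal.w = 159  [card.w = modal.w]
3. modal.y = 105  [modal.top = card.bottom + 14]
4. modal.h = 57  [sidebar.top = modal.bottom + 16]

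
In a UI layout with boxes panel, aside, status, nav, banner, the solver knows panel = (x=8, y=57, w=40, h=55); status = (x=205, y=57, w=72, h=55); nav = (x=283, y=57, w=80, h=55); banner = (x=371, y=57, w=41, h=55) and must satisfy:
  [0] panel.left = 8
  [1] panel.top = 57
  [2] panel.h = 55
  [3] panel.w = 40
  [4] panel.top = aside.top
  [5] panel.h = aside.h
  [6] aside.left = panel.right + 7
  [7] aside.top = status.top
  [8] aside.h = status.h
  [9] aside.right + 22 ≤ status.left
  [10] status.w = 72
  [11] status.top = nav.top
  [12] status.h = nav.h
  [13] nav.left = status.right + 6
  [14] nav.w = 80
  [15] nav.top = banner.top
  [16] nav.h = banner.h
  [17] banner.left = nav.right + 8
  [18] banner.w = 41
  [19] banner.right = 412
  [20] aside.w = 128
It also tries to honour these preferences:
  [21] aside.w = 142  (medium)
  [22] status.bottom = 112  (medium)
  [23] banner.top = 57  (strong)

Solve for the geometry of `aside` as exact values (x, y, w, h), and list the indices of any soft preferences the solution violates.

1. aside.y = 57  [panel.top = aside.top]
2. aside.h = 55  [panel.h = aside.h]
3. aside.x = 55  [aside.left = panel.right + 7]
4. aside.w = 128  [aside.w = 128]

aside = (x=55, y=57, w=128, h=55)
violated soft preferences: 21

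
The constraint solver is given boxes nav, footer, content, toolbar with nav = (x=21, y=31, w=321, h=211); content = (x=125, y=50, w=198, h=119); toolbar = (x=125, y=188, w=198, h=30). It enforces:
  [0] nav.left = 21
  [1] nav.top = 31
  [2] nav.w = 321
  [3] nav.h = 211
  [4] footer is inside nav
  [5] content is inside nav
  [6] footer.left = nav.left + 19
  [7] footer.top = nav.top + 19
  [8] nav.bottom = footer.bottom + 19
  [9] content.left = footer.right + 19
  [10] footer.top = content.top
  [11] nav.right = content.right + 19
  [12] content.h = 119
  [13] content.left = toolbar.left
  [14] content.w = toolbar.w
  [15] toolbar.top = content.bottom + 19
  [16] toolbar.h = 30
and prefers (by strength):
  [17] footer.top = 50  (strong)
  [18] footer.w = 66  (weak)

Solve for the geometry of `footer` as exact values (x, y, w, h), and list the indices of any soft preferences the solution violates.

footer = (x=40, y=50, w=66, h=173)
violated soft preferences: none

1. footer.x = 40  [footer.left = nav.left + 19]
2. footer.y = 50  [footer.top = nav.top + 19]
3. footer.h = 173  [nav.bottom = footer.bottom + 19]
4. footer.w = 66  [content.left = footer.right + 19]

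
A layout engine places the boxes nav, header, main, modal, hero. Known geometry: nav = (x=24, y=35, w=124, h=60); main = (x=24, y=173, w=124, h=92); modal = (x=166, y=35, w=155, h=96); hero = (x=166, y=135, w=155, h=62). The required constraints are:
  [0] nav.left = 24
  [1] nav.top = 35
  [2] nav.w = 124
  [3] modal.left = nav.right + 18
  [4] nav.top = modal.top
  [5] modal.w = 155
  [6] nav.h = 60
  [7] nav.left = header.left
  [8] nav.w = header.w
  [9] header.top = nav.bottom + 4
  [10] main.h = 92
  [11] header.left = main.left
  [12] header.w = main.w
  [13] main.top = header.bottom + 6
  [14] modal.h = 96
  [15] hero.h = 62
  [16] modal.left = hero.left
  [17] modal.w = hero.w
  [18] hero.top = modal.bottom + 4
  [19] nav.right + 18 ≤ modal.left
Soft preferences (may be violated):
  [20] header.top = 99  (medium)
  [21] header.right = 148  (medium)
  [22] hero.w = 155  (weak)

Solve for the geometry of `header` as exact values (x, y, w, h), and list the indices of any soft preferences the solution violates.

1. header.x = 24  [nav.left = header.left]
2. header.w = 124  [nav.w = header.w]
3. header.y = 99  [header.top = nav.bottom + 4]
4. header.h = 68  [main.top = header.bottom + 6]

header = (x=24, y=99, w=124, h=68)
violated soft preferences: none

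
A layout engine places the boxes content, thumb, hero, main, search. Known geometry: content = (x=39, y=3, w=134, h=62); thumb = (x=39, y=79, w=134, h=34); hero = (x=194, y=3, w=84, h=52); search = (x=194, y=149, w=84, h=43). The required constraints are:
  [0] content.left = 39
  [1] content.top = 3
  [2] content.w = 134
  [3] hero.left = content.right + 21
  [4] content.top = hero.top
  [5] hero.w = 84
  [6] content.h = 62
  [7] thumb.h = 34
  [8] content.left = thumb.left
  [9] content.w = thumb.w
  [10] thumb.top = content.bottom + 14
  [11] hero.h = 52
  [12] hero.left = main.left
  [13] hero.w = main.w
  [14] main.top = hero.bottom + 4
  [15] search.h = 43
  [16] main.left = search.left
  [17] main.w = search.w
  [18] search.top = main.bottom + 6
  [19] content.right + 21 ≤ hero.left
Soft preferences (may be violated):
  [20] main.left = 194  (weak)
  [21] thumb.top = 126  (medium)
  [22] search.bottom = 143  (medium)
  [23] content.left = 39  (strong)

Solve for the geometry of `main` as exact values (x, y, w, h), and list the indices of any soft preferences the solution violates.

main = (x=194, y=59, w=84, h=84)
violated soft preferences: 21, 22

1. main.x = 194  [hero.left = main.left]
2. main.w = 84  [hero.w = main.w]
3. main.y = 59  [main.top = hero.bottom + 4]
4. main.h = 84  [search.top = main.bottom + 6]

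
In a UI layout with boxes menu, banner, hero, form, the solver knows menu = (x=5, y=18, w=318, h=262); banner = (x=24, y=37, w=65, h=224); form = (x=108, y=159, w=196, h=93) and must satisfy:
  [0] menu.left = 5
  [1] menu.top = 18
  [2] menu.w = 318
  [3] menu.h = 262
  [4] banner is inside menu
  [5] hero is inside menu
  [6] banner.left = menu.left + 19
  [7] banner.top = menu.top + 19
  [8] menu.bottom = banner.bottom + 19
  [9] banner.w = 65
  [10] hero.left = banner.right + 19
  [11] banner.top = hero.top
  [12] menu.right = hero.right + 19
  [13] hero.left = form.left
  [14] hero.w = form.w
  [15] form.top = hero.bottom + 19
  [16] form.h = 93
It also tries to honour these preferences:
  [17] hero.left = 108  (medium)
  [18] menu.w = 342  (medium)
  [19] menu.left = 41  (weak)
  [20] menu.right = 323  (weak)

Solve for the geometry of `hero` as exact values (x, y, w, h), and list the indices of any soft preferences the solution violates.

hero = (x=108, y=37, w=196, h=103)
violated soft preferences: 18, 19

1. hero.x = 108  [hero.left = banner.right + 19]
2. hero.y = 37  [banner.top = hero.top]
3. hero.w = 196  [menu.right = hero.right + 19]
4. hero.h = 103  [form.top = hero.bottom + 19]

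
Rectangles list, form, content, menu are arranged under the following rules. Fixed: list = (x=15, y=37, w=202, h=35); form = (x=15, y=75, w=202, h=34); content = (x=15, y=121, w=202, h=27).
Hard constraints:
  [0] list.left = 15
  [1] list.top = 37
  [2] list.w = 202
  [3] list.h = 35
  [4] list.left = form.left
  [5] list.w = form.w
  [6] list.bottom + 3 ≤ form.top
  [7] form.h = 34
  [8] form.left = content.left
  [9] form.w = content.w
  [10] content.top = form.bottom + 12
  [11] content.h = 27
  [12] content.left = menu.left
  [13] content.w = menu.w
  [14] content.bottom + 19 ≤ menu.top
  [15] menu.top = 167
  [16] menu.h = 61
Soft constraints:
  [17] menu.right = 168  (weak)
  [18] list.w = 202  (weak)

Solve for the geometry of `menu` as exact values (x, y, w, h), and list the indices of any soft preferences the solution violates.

1. menu.x = 15  [content.left = menu.left]
2. menu.w = 202  [content.w = menu.w]
3. menu.y = 167  [menu.top = 167]
4. menu.h = 61  [menu.h = 61]

menu = (x=15, y=167, w=202, h=61)
violated soft preferences: 17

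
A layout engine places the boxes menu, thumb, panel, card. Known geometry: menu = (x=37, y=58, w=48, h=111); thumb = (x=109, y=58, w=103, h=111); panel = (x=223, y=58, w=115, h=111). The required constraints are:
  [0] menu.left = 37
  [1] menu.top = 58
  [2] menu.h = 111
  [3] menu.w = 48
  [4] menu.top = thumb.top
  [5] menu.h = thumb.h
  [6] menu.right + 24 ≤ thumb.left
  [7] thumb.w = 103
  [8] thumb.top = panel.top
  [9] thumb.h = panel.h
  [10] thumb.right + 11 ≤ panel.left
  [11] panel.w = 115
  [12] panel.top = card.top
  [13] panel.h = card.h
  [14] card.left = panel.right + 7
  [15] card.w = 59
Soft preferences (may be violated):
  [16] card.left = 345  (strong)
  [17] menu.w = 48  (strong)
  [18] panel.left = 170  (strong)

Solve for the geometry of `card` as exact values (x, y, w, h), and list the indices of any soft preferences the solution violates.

card = (x=345, y=58, w=59, h=111)
violated soft preferences: 18

1. card.y = 58  [panel.top = card.top]
2. card.h = 111  [panel.h = card.h]
3. card.x = 345  [card.left = panel.right + 7]
4. card.w = 59  [card.w = 59]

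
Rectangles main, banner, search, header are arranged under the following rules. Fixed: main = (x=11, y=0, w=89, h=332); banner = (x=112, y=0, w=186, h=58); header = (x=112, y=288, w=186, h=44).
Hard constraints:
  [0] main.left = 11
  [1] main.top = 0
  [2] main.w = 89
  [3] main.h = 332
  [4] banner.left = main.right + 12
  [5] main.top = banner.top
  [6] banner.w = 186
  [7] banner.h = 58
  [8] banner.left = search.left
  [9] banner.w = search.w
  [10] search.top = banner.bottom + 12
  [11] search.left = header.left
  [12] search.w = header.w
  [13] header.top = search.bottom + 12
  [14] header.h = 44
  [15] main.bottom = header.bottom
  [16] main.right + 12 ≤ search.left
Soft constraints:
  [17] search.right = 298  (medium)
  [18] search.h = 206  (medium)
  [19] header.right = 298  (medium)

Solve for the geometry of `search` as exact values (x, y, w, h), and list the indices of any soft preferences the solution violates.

1. search.x = 112  [banner.left = search.left]
2. search.w = 186  [banner.w = search.w]
3. search.y = 70  [search.top = banner.bottom + 12]
4. search.h = 206  [header.top = search.bottom + 12]

search = (x=112, y=70, w=186, h=206)
violated soft preferences: none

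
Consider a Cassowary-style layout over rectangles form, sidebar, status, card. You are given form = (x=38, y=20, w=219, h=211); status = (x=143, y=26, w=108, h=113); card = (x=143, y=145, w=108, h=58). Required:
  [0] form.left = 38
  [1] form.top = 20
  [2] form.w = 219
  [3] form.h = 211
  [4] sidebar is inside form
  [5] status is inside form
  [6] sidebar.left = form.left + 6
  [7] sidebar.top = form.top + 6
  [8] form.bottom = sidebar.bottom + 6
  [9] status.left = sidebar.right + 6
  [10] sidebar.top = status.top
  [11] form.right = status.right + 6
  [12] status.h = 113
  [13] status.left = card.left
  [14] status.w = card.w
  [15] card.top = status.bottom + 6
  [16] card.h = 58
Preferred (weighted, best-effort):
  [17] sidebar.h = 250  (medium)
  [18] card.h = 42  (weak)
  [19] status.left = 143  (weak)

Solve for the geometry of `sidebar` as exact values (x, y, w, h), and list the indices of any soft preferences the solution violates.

sidebar = (x=44, y=26, w=93, h=199)
violated soft preferences: 17, 18

1. sidebar.x = 44  [sidebar.left = form.left + 6]
2. sidebar.y = 26  [sidebar.top = form.top + 6]
3. sidebar.h = 199  [form.bottom = sidebar.bottom + 6]
4. sidebar.w = 93  [status.left = sidebar.right + 6]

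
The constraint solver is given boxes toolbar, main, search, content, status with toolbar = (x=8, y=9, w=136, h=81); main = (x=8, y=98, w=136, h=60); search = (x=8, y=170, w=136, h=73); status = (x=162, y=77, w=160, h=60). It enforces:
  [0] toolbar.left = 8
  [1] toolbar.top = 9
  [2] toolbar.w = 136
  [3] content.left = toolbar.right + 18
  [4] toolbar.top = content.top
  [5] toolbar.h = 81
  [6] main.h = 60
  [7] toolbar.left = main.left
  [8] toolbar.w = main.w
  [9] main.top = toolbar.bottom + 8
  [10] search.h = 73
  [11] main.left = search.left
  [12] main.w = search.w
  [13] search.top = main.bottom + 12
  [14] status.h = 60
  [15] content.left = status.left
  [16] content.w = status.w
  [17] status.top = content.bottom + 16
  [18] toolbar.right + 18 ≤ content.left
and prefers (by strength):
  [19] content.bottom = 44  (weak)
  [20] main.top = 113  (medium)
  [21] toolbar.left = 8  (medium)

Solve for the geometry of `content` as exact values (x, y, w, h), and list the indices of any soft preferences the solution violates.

1. content.x = 162  [content.left = toolbar.right + 18]
2. content.y = 9  [toolbar.top = content.top]
3. content.w = 160  [content.w = status.w]
4. content.h = 52  [status.top = content.bottom + 16]

content = (x=162, y=9, w=160, h=52)
violated soft preferences: 19, 20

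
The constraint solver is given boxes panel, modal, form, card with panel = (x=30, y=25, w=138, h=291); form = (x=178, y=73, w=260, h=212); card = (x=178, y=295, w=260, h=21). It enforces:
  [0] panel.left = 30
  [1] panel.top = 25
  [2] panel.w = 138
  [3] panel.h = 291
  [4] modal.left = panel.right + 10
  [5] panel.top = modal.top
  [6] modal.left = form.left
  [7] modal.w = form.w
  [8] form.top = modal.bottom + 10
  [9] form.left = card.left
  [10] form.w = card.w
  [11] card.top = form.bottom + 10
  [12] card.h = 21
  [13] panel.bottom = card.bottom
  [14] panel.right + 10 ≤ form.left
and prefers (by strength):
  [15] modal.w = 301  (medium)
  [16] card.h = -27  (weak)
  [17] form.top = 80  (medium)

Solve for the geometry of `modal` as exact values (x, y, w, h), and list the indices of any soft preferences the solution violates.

1. modal.x = 178  [modal.left = panel.right + 10]
2. modal.y = 25  [panel.top = modal.top]
3. modal.w = 260  [modal.w = form.w]
4. modal.h = 38  [form.top = modal.bottom + 10]

modal = (x=178, y=25, w=260, h=38)
violated soft preferences: 15, 16, 17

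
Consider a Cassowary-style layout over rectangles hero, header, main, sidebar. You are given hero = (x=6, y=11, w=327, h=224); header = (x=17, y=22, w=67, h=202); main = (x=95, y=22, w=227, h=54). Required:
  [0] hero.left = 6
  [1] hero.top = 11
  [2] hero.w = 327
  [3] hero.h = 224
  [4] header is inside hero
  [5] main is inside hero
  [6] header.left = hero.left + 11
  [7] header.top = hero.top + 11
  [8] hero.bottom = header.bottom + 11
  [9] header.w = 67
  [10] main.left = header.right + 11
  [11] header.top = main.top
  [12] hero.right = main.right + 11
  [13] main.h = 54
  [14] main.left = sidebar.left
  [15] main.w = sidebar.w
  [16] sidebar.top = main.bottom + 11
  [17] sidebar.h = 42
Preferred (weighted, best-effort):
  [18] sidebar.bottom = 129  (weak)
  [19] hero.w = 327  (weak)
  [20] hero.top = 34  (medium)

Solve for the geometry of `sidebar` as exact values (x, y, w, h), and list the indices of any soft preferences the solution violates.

1. sidebar.x = 95  [main.left = sidebar.left]
2. sidebar.w = 227  [main.w = sidebar.w]
3. sidebar.y = 87  [sidebar.top = main.bottom + 11]
4. sidebar.h = 42  [sidebar.h = 42]

sidebar = (x=95, y=87, w=227, h=42)
violated soft preferences: 20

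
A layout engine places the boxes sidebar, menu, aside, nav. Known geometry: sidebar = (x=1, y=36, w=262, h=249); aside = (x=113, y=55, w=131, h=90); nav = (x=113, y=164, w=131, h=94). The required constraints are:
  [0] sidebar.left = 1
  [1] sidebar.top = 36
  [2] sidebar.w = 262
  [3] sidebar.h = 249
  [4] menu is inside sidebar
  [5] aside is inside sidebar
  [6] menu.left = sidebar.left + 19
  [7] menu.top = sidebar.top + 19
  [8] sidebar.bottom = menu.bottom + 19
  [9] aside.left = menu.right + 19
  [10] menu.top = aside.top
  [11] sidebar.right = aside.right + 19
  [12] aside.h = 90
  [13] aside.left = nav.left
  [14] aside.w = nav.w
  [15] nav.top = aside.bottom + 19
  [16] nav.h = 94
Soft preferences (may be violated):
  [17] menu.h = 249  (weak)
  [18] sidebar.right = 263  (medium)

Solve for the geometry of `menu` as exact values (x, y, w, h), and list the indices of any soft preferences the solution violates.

1. menu.x = 20  [menu.left = sidebar.left + 19]
2. menu.y = 55  [menu.top = sidebar.top + 19]
3. menu.h = 211  [sidebar.bottom = menu.bottom + 19]
4. menu.w = 74  [aside.left = menu.right + 19]

menu = (x=20, y=55, w=74, h=211)
violated soft preferences: 17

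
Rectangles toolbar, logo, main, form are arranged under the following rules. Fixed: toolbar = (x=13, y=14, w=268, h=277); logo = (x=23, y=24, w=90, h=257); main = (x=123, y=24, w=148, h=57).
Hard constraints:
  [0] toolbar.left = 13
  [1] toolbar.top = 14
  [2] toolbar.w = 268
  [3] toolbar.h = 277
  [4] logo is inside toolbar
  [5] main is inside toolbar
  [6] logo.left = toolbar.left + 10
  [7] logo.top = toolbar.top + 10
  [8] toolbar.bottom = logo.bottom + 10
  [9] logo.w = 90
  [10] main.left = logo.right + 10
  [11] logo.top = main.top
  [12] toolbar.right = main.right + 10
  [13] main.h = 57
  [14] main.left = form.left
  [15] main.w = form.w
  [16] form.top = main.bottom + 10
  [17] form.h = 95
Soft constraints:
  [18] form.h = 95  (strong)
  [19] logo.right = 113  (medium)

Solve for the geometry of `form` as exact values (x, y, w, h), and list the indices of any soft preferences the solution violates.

1. form.x = 123  [main.left = form.left]
2. form.w = 148  [main.w = form.w]
3. form.y = 91  [form.top = main.bottom + 10]
4. form.h = 95  [form.h = 95]

form = (x=123, y=91, w=148, h=95)
violated soft preferences: none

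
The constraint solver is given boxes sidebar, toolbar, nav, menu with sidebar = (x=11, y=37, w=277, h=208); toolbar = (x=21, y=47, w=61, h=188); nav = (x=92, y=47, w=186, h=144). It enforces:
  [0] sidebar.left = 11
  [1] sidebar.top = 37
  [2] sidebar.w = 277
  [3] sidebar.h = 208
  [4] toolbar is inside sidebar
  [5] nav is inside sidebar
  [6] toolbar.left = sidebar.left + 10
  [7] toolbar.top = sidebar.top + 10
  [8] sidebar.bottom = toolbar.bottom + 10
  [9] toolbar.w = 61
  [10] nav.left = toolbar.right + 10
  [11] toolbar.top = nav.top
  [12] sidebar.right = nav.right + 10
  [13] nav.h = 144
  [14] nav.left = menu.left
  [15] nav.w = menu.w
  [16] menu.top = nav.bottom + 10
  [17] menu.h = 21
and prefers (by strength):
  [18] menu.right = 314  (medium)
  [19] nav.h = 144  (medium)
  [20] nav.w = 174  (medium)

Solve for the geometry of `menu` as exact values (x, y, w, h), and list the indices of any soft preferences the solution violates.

1. menu.x = 92  [nav.left = menu.left]
2. menu.w = 186  [nav.w = menu.w]
3. menu.y = 201  [menu.top = nav.bottom + 10]
4. menu.h = 21  [menu.h = 21]

menu = (x=92, y=201, w=186, h=21)
violated soft preferences: 18, 20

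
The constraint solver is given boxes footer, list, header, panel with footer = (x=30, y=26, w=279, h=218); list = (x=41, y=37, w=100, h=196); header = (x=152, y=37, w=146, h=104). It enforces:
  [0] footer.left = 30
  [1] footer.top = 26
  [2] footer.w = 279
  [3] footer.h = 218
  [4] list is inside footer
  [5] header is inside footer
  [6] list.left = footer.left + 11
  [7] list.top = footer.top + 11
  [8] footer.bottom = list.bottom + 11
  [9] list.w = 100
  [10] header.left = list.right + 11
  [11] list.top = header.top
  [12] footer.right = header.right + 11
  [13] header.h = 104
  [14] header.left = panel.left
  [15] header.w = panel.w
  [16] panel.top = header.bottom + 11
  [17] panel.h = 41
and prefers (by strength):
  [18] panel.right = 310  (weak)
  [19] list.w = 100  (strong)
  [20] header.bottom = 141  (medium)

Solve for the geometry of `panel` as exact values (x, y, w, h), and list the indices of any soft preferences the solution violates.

1. panel.x = 152  [header.left = panel.left]
2. panel.w = 146  [header.w = panel.w]
3. panel.y = 152  [panel.top = header.bottom + 11]
4. panel.h = 41  [panel.h = 41]

panel = (x=152, y=152, w=146, h=41)
violated soft preferences: 18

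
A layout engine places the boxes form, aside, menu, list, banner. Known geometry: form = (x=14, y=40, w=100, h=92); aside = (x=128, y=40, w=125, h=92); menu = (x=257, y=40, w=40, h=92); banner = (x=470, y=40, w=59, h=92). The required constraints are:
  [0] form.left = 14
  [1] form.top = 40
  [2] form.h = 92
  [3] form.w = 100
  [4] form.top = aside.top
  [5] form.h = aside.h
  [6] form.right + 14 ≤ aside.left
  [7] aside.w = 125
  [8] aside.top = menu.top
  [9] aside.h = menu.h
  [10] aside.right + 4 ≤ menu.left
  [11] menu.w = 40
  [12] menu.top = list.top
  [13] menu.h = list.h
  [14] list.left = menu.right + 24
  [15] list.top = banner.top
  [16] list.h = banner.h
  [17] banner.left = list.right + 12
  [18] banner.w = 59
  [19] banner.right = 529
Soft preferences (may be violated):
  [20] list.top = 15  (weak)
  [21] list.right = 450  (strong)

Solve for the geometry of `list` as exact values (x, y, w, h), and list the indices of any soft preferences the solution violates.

1. list.y = 40  [menu.top = list.top]
2. list.h = 92  [menu.h = list.h]
3. list.x = 321  [list.left = menu.right + 24]
4. list.w = 137  [banner.left = list.right + 12]

list = (x=321, y=40, w=137, h=92)
violated soft preferences: 20, 21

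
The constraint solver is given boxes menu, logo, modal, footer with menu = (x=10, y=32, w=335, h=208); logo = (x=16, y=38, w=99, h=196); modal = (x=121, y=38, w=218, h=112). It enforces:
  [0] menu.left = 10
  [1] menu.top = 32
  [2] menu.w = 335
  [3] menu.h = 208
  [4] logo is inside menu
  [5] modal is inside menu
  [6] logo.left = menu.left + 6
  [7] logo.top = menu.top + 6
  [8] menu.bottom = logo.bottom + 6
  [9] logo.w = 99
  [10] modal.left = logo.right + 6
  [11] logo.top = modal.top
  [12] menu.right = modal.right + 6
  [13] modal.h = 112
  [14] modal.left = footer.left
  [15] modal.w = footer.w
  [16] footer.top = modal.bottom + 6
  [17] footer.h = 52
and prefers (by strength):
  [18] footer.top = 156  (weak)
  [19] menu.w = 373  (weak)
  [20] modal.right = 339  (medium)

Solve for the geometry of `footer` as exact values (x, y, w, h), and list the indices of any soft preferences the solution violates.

footer = (x=121, y=156, w=218, h=52)
violated soft preferences: 19

1. footer.x = 121  [modal.left = footer.left]
2. footer.w = 218  [modal.w = footer.w]
3. footer.y = 156  [footer.top = modal.bottom + 6]
4. footer.h = 52  [footer.h = 52]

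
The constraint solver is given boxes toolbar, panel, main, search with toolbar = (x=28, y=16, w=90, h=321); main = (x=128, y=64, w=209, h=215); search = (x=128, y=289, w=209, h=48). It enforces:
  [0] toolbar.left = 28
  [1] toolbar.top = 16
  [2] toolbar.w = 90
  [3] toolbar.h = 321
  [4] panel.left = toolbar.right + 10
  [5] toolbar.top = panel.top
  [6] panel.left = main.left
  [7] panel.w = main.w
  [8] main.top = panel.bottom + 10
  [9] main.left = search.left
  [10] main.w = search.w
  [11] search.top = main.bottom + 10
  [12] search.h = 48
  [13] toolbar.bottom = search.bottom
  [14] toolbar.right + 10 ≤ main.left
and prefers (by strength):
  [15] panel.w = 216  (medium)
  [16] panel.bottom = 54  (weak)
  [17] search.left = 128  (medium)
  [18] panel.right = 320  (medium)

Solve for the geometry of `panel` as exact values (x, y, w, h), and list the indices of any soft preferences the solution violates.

1. panel.x = 128  [panel.left = toolbar.right + 10]
2. panel.y = 16  [toolbar.top = panel.top]
3. panel.w = 209  [panel.w = main.w]
4. panel.h = 38  [main.top = panel.bottom + 10]

panel = (x=128, y=16, w=209, h=38)
violated soft preferences: 15, 18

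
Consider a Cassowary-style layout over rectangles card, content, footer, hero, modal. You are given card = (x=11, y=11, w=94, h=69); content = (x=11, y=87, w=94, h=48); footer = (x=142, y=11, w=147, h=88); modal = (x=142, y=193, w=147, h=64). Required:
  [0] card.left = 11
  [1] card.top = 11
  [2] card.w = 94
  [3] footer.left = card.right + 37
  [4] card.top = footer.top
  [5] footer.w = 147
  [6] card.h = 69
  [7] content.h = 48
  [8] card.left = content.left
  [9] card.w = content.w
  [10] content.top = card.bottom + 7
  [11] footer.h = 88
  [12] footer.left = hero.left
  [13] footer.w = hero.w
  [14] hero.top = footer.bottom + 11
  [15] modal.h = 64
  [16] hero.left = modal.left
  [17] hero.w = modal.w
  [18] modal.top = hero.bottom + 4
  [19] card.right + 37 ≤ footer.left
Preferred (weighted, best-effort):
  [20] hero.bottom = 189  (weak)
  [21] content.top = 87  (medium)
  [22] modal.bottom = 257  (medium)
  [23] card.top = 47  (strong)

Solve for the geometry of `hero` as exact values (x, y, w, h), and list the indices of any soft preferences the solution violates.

hero = (x=142, y=110, w=147, h=79)
violated soft preferences: 23

1. hero.x = 142  [footer.left = hero.left]
2. hero.w = 147  [footer.w = hero.w]
3. hero.y = 110  [hero.top = footer.bottom + 11]
4. hero.h = 79  [modal.top = hero.bottom + 4]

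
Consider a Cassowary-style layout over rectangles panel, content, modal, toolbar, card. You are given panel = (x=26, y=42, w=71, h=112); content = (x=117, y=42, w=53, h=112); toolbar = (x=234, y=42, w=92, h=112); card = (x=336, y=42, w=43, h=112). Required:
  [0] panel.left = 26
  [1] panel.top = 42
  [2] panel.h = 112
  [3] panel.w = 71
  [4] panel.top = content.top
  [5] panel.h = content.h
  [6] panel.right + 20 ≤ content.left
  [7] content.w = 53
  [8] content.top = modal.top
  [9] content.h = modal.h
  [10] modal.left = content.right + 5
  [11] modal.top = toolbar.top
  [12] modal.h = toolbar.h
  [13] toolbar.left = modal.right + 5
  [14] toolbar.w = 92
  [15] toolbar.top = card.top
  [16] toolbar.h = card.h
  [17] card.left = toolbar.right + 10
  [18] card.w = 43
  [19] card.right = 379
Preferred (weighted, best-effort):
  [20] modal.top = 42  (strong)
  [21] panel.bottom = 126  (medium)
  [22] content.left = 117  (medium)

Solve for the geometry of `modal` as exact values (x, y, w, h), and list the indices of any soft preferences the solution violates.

modal = (x=175, y=42, w=54, h=112)
violated soft preferences: 21

1. modal.y = 42  [content.top = modal.top]
2. modal.h = 112  [content.h = modal.h]
3. modal.x = 175  [modal.left = content.right + 5]
4. modal.w = 54  [toolbar.left = modal.right + 5]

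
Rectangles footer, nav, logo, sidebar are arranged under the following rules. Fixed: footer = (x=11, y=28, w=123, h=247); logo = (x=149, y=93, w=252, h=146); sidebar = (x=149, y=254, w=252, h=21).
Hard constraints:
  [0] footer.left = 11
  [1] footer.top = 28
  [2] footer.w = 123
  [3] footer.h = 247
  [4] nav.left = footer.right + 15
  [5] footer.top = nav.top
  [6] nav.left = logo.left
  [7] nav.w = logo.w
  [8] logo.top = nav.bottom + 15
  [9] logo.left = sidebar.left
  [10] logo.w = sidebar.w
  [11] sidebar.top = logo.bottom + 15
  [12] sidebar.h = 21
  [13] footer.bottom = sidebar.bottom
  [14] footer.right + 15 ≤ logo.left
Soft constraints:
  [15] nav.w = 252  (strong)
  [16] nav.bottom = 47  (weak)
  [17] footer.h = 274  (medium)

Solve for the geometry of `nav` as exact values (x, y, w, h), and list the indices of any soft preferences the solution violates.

nav = (x=149, y=28, w=252, h=50)
violated soft preferences: 16, 17

1. nav.x = 149  [nav.left = footer.right + 15]
2. nav.y = 28  [footer.top = nav.top]
3. nav.w = 252  [nav.w = logo.w]
4. nav.h = 50  [logo.top = nav.bottom + 15]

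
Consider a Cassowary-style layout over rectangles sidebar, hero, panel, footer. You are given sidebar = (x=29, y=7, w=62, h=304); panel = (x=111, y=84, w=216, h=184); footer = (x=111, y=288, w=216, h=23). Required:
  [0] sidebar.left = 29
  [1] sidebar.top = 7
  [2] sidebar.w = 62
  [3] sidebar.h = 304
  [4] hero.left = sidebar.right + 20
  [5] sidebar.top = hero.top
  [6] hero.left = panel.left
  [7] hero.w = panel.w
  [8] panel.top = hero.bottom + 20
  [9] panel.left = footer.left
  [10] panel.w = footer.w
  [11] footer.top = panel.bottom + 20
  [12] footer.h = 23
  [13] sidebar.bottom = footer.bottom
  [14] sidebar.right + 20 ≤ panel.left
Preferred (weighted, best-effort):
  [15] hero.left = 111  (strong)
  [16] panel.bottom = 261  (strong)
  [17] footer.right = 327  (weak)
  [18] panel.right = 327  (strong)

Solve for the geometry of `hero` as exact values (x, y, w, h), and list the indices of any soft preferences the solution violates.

hero = (x=111, y=7, w=216, h=57)
violated soft preferences: 16

1. hero.x = 111  [hero.left = sidebar.right + 20]
2. hero.y = 7  [sidebar.top = hero.top]
3. hero.w = 216  [hero.w = panel.w]
4. hero.h = 57  [panel.top = hero.bottom + 20]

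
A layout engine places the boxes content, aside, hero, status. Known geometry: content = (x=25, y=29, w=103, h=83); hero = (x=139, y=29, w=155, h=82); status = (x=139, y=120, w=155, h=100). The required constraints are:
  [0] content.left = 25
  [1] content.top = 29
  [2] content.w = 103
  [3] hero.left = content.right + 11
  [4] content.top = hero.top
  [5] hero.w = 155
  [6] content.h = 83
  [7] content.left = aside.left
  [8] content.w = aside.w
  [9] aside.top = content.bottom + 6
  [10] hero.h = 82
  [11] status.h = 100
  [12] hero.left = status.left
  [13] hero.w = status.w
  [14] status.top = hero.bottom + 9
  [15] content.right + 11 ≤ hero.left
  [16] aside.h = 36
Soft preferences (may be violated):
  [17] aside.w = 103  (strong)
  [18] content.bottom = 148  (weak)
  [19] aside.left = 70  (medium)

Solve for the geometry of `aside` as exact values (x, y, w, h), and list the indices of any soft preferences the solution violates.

aside = (x=25, y=118, w=103, h=36)
violated soft preferences: 18, 19

1. aside.x = 25  [content.left = aside.left]
2. aside.w = 103  [content.w = aside.w]
3. aside.y = 118  [aside.top = content.bottom + 6]
4. aside.h = 36  [aside.h = 36]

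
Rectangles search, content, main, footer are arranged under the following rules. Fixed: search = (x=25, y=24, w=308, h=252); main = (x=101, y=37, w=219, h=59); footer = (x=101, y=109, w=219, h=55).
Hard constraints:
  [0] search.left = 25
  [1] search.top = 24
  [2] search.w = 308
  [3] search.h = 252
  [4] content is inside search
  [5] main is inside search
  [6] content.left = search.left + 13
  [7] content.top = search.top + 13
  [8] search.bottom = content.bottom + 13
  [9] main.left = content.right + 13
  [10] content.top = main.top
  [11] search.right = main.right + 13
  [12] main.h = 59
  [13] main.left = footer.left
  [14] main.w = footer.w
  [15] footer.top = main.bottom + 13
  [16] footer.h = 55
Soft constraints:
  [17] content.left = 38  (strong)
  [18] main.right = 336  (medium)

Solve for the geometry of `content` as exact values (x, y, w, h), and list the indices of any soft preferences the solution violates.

content = (x=38, y=37, w=50, h=226)
violated soft preferences: 18

1. content.x = 38  [content.left = search.left + 13]
2. content.y = 37  [content.top = search.top + 13]
3. content.h = 226  [search.bottom = content.bottom + 13]
4. content.w = 50  [main.left = content.right + 13]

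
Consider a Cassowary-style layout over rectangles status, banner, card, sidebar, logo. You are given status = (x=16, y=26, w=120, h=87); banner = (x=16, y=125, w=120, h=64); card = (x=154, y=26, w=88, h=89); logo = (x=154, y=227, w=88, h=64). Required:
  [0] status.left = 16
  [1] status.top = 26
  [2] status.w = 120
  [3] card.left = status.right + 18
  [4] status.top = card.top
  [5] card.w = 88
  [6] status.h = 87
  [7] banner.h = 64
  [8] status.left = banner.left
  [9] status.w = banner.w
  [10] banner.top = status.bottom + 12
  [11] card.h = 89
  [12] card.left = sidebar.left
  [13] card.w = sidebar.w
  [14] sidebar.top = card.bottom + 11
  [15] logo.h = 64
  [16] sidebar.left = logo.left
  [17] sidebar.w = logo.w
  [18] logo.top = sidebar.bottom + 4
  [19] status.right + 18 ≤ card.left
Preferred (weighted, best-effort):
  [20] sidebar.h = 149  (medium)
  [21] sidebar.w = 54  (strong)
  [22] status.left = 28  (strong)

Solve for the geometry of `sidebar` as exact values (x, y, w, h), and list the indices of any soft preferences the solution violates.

1. sidebar.x = 154  [card.left = sidebar.left]
2. sidebar.w = 88  [card.w = sidebar.w]
3. sidebar.y = 126  [sidebar.top = card.bottom + 11]
4. sidebar.h = 97  [logo.top = sidebar.bottom + 4]

sidebar = (x=154, y=126, w=88, h=97)
violated soft preferences: 20, 21, 22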